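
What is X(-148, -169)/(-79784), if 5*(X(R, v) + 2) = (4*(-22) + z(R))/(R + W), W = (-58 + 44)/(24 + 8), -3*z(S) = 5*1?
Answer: 33473/1421152500 ≈ 2.3553e-5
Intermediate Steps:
z(S) = -5/3
W = -7/16 (W = -14/32 = -14*1/32 = -7/16 ≈ -0.43750)
X(R, v) = -2 - 269/(15*(-7/16 + R)) (X(R, v) = -2 + ((4*(-22) - 5/3)/(R - 7/16))/5 = -2 + ((-88 - 5/3)/(-7/16 + R))/5 = -2 + (-269/(3*(-7/16 + R)))/5 = -2 - 269/(15*(-7/16 + R)))
X(-148, -169)/(-79784) = (2*(-2047 - 240*(-148))/(15*(-7 + 16*(-148))))/(-79784) = (2*(-2047 + 35520)/(15*(-7 - 2368)))*(-1/79784) = ((2/15)*33473/(-2375))*(-1/79784) = ((2/15)*(-1/2375)*33473)*(-1/79784) = -66946/35625*(-1/79784) = 33473/1421152500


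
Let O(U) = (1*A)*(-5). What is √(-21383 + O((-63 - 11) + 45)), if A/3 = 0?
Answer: I*√21383 ≈ 146.23*I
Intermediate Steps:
A = 0 (A = 3*0 = 0)
O(U) = 0 (O(U) = (1*0)*(-5) = 0*(-5) = 0)
√(-21383 + O((-63 - 11) + 45)) = √(-21383 + 0) = √(-21383) = I*√21383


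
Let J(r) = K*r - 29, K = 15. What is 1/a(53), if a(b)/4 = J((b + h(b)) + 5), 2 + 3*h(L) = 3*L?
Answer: 1/6504 ≈ 0.00015375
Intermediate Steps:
h(L) = -⅔ + L (h(L) = -⅔ + (3*L)/3 = -⅔ + L)
J(r) = -29 + 15*r (J(r) = 15*r - 29 = -29 + 15*r)
a(b) = 144 + 120*b (a(b) = 4*(-29 + 15*((b + (-⅔ + b)) + 5)) = 4*(-29 + 15*((-⅔ + 2*b) + 5)) = 4*(-29 + 15*(13/3 + 2*b)) = 4*(-29 + (65 + 30*b)) = 4*(36 + 30*b) = 144 + 120*b)
1/a(53) = 1/(144 + 120*53) = 1/(144 + 6360) = 1/6504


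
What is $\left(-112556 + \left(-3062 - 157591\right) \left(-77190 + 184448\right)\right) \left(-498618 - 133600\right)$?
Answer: $10894021495142540$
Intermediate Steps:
$\left(-112556 + \left(-3062 - 157591\right) \left(-77190 + 184448\right)\right) \left(-498618 - 133600\right) = \left(-112556 - 17231319474\right) \left(-632218\right) = \left(-17231432030\right) \left(-632218\right) = 10894021495142540$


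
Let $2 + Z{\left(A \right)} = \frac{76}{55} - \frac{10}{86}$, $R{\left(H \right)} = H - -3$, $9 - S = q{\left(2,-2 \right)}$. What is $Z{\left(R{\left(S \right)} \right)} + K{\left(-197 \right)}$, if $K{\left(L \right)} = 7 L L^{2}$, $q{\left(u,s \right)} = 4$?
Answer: $- \frac{126569151752}{2365} \approx -5.3518 \cdot 10^{7}$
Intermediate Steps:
$S = 5$ ($S = 9 - 4 = 5$)
$R{\left(H \right)} = 3 + H$ ($R{\left(H \right)} = H + 3 = 3 + H$)
$K{\left(L \right)} = 7 L^{3}$
$Z{\left(A \right)} = - \frac{1737}{2365}$ ($Z{\left(A \right)} = -2 + \left(\frac{76}{55} - \frac{10}{86}\right) = -2 + \left(76 \cdot \frac{1}{55} - \frac{5}{43}\right) = -2 + \left(\frac{76}{55} - \frac{5}{43}\right) = -2 + \frac{2993}{2365} = - \frac{1737}{2365}$)
$Z{\left(R{\left(S \right)} \right)} + K{\left(-197 \right)} = - \frac{1737}{2365} + 7 \left(-197\right)^{3} = - \frac{1737}{2365} + 7 \left(-7645373\right) = - \frac{1737}{2365} - 53517611 = - \frac{126569151752}{2365}$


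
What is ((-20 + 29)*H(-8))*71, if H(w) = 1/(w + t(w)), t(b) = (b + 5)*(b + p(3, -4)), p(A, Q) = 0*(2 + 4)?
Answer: 639/16 ≈ 39.938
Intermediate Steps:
p(A, Q) = 0 (p(A, Q) = 0*6 = 0)
t(b) = b*(5 + b) (t(b) = (b + 5)*(b + 0) = (5 + b)*b = b*(5 + b))
H(w) = 1/(w + w*(5 + w))
((-20 + 29)*H(-8))*71 = ((-20 + 29)*(1/((-8)*(6 - 8))))*71 = (9*(-⅛/(-2)))*71 = (9*(-⅛*(-½)))*71 = (9*(1/16))*71 = (9/16)*71 = 639/16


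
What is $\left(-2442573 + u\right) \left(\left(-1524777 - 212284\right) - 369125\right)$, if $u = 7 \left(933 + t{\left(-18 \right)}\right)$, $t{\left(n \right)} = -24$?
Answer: $5131111395060$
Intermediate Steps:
$u = 6363$ ($u = 7 \left(933 - 24\right) = 7 \cdot 909 = 6363$)
$\left(-2442573 + u\right) \left(\left(-1524777 - 212284\right) - 369125\right) = \left(-2442573 + 6363\right) \left(\left(-1524777 - 212284\right) - 369125\right) = - 2436210 \left(-1737061 - 369125\right) = \left(-2436210\right) \left(-2106186\right) = 5131111395060$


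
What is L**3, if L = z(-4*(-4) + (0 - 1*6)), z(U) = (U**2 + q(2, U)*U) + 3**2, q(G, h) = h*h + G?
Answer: 1439069689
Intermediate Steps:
q(G, h) = G + h**2 (q(G, h) = h**2 + G = G + h**2)
z(U) = 9 + U**2 + U*(2 + U**2) (z(U) = (U**2 + (2 + U**2)*U) + 3**2 = (U**2 + U*(2 + U**2)) + 9 = 9 + U**2 + U*(2 + U**2))
L = 1129 (L = 9 + (-4*(-4) + (0 - 1*6))**2 + (-4*(-4) + (0 - 1*6))*(2 + (-4*(-4) + (0 - 1*6))**2) = 9 + (16 + (0 - 6))**2 + (16 + (0 - 6))*(2 + (16 + (0 - 6))**2) = 9 + (16 - 6)**2 + (16 - 6)*(2 + (16 - 6)**2) = 9 + 10**2 + 10*(2 + 10**2) = 9 + 100 + 10*(2 + 100) = 9 + 100 + 10*102 = 9 + 100 + 1020 = 1129)
L**3 = 1129**3 = 1439069689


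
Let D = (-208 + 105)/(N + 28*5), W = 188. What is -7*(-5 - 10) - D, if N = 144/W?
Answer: 699521/6616 ≈ 105.73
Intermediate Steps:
N = 36/47 (N = 144/188 = 144*(1/188) = 36/47 ≈ 0.76596)
D = -4841/6616 (D = (-208 + 105)/(36/47 + 28*5) = -103/(36/47 + 140) = -103/6616/47 = -103*47/6616 = -4841/6616 ≈ -0.73171)
-7*(-5 - 10) - D = -7*(-5 - 10) - 1*(-4841/6616) = -7*(-15) + 4841/6616 = 105 + 4841/6616 = 699521/6616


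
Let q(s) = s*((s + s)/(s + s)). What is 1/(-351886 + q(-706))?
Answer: -1/352592 ≈ -2.8361e-6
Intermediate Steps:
q(s) = s (q(s) = s*((2*s)/((2*s))) = s*((2*s)*(1/(2*s))) = s*1 = s)
1/(-351886 + q(-706)) = 1/(-351886 - 706) = 1/(-352592) = -1/352592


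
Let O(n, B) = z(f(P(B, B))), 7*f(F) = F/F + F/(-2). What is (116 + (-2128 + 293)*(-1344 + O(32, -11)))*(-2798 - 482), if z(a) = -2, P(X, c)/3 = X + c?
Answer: -8101685280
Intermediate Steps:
P(X, c) = 3*X + 3*c (P(X, c) = 3*(X + c) = 3*X + 3*c)
f(F) = ⅐ - F/14 (f(F) = (F/F + F/(-2))/7 = (1 + F*(-½))/7 = (1 - F/2)/7 = ⅐ - F/14)
O(n, B) = -2
(116 + (-2128 + 293)*(-1344 + O(32, -11)))*(-2798 - 482) = (116 + (-2128 + 293)*(-1344 - 2))*(-2798 - 482) = (116 - 1835*(-1346))*(-3280) = (116 + 2469910)*(-3280) = 2470026*(-3280) = -8101685280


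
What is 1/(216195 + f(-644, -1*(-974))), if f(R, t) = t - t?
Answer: 1/216195 ≈ 4.6255e-6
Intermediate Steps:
f(R, t) = 0
1/(216195 + f(-644, -1*(-974))) = 1/(216195 + 0) = 1/216195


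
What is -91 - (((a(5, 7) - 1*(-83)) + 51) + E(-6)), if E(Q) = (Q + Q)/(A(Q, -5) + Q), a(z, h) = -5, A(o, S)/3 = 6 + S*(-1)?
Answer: -1976/9 ≈ -219.56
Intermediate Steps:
A(o, S) = 18 - 3*S (A(o, S) = 3*(6 + S*(-1)) = 3*(6 - S) = 18 - 3*S)
E(Q) = 2*Q/(33 + Q) (E(Q) = (Q + Q)/((18 - 3*(-5)) + Q) = (2*Q)/((18 + 15) + Q) = (2*Q)/(33 + Q) = 2*Q/(33 + Q))
-91 - (((a(5, 7) - 1*(-83)) + 51) + E(-6)) = -91 - (((-5 - 1*(-83)) + 51) + 2*(-6)/(33 - 6)) = -91 - (((-5 + 83) + 51) + 2*(-6)/27) = -91 - ((78 + 51) + 2*(-6)*(1/27)) = -91 - (129 - 4/9) = -91 - 1*1157/9 = -91 - 1157/9 = -1976/9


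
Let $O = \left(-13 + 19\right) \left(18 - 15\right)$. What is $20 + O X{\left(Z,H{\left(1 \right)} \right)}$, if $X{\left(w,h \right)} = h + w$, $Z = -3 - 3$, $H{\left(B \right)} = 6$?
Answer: $20$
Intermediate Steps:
$Z = -6$
$O = 18$ ($O = 6 \cdot 3 = 18$)
$20 + O X{\left(Z,H{\left(1 \right)} \right)} = 20 + 18 \left(6 - 6\right) = 20 + 18 \cdot 0 = 20 + 0 = 20$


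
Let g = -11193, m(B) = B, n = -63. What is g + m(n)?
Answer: -11256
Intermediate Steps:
g + m(n) = -11193 - 63 = -11256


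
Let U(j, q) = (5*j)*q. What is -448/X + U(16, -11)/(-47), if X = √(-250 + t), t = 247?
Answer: 880/47 + 448*I*√3/3 ≈ 18.723 + 258.65*I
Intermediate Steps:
X = I*√3 (X = √(-250 + 247) = √(-3) = I*√3 ≈ 1.732*I)
U(j, q) = 5*j*q
-448/X + U(16, -11)/(-47) = -448*(-I*√3/3) + (5*16*(-11))/(-47) = -(-448)*I*√3/3 - 880*(-1/47) = 448*I*√3/3 + 880/47 = 880/47 + 448*I*√3/3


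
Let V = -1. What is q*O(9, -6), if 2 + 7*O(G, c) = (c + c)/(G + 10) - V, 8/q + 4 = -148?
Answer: 31/2527 ≈ 0.012268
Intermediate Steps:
q = -1/19 (q = 8/(-4 - 148) = 8/(-152) = 8*(-1/152) = -1/19 ≈ -0.052632)
O(G, c) = -⅐ + 2*c/(7*(10 + G)) (O(G, c) = -2/7 + ((c + c)/(G + 10) - 1*(-1))/7 = -2/7 + ((2*c)/(10 + G) + 1)/7 = -2/7 + (2*c/(10 + G) + 1)/7 = -2/7 + (1 + 2*c/(10 + G))/7 = -2/7 + (⅐ + 2*c/(7*(10 + G))) = -⅐ + 2*c/(7*(10 + G)))
q*O(9, -6) = -(-10 - 1*9 + 2*(-6))/(133*(10 + 9)) = -(-10 - 9 - 12)/(133*19) = -(-31)/(133*19) = -1/19*(-31/133) = 31/2527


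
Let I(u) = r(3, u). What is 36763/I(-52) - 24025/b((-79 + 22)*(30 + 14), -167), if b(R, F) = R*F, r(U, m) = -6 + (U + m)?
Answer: -1399908113/2094180 ≈ -668.48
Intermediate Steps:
r(U, m) = -6 + U + m
I(u) = -3 + u (I(u) = -6 + 3 + u = -3 + u)
b(R, F) = F*R
36763/I(-52) - 24025/b((-79 + 22)*(30 + 14), -167) = 36763/(-3 - 52) - 24025*(-1/(167*(-79 + 22)*(30 + 14))) = 36763/(-55) - 24025/((-(-9519)*44)) = 36763*(-1/55) - 24025/((-167*(-2508))) = -36763/55 - 24025/418836 = -1399908113/2094180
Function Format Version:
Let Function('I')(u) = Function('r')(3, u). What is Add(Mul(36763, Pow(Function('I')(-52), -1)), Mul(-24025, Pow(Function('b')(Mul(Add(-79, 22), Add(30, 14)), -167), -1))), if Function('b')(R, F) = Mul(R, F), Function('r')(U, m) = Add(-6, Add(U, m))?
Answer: Rational(-1399908113, 2094180) ≈ -668.48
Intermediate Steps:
Function('r')(U, m) = Add(-6, U, m)
Function('I')(u) = Add(-3, u) (Function('I')(u) = Add(-6, 3, u) = Add(-3, u))
Function('b')(R, F) = Mul(F, R)
Add(Mul(36763, Pow(Function('I')(-52), -1)), Mul(-24025, Pow(Function('b')(Mul(Add(-79, 22), Add(30, 14)), -167), -1))) = Add(Mul(36763, Pow(Add(-3, -52), -1)), Mul(-24025, Pow(Mul(-167, Mul(Add(-79, 22), Add(30, 14))), -1))) = Add(Mul(36763, Pow(-55, -1)), Mul(-24025, Pow(Mul(-167, Mul(-57, 44)), -1))) = Add(Mul(36763, Rational(-1, 55)), Mul(-24025, Pow(Mul(-167, -2508), -1))) = Add(Rational(-36763, 55), Mul(-24025, Pow(418836, -1))) = Add(Rational(-36763, 55), Mul(-24025, Rational(1, 418836))) = Add(Rational(-36763, 55), Rational(-24025, 418836)) = Rational(-1399908113, 2094180)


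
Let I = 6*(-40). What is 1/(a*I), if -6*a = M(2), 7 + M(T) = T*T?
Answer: -1/120 ≈ -0.0083333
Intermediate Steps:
M(T) = -7 + T² (M(T) = -7 + T*T = -7 + T²)
I = -240
a = ½ (a = -(-7 + 2²)/6 = -(-7 + 4)/6 = -⅙*(-3) = ½ ≈ 0.50000)
1/(a*I) = 1/((½)*(-240)) = 1/(-120) = -1/120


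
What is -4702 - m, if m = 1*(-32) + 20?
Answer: -4690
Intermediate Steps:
m = -12 (m = -32 + 20 = -12)
-4702 - m = -4702 - 1*(-12) = -4702 + 12 = -4690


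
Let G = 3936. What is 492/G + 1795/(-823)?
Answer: -13537/6584 ≈ -2.0560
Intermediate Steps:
492/G + 1795/(-823) = 492/3936 + 1795/(-823) = 492*(1/3936) + 1795*(-1/823) = ⅛ - 1795/823 = -13537/6584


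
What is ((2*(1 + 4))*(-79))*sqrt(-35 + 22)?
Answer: -790*I*sqrt(13) ≈ -2848.4*I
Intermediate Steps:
((2*(1 + 4))*(-79))*sqrt(-35 + 22) = ((2*5)*(-79))*sqrt(-13) = (10*(-79))*(I*sqrt(13)) = -790*I*sqrt(13)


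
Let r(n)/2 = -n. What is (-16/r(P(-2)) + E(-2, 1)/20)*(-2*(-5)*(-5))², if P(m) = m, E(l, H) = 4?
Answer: -9500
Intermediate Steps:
r(n) = -2*n (r(n) = 2*(-n) = -2*n)
(-16/r(P(-2)) + E(-2, 1)/20)*(-2*(-5)*(-5))² = (-16/((-2*(-2))) + 4/20)*(-2*(-5)*(-5))² = (-16/4 + 4*(1/20))*(10*(-5))² = (-16*¼ + ⅕)*(-50)² = (-4 + ⅕)*2500 = -19/5*2500 = -9500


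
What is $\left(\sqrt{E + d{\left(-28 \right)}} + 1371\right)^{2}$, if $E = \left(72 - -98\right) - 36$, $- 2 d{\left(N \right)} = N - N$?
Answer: $\left(1371 + \sqrt{134}\right)^{2} \approx 1.9115 \cdot 10^{6}$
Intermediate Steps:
$d{\left(N \right)} = 0$ ($d{\left(N \right)} = - \frac{N - N}{2} = \left(- \frac{1}{2}\right) 0 = 0$)
$E = 134$ ($E = \left(72 + 98\right) - 36 = 170 - 36 = 134$)
$\left(\sqrt{E + d{\left(-28 \right)}} + 1371\right)^{2} = \left(\sqrt{134 + 0} + 1371\right)^{2} = \left(\sqrt{134} + 1371\right)^{2} = \left(1371 + \sqrt{134}\right)^{2}$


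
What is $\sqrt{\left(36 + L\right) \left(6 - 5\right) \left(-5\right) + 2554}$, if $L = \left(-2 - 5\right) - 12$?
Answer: $\sqrt{2469} \approx 49.689$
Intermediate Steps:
$L = -19$ ($L = -7 - 12 = -19$)
$\sqrt{\left(36 + L\right) \left(6 - 5\right) \left(-5\right) + 2554} = \sqrt{\left(36 - 19\right) \left(6 - 5\right) \left(-5\right) + 2554} = \sqrt{17 \cdot 1 \left(-5\right) + 2554} = \sqrt{17 \left(-5\right) + 2554} = \sqrt{-85 + 2554} = \sqrt{2469}$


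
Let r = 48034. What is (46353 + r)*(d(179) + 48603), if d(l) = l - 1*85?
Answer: 4596363739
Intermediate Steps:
d(l) = -85 + l (d(l) = l - 85 = -85 + l)
(46353 + r)*(d(179) + 48603) = (46353 + 48034)*((-85 + 179) + 48603) = 94387*(94 + 48603) = 94387*48697 = 4596363739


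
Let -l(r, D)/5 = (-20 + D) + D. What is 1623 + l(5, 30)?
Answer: 1423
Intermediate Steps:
l(r, D) = 100 - 10*D (l(r, D) = -5*((-20 + D) + D) = -5*(-20 + 2*D) = 100 - 10*D)
1623 + l(5, 30) = 1623 + (100 - 10*30) = 1623 + (100 - 300) = 1623 - 200 = 1423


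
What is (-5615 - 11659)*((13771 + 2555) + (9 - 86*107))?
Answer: -123215442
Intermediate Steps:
(-5615 - 11659)*((13771 + 2555) + (9 - 86*107)) = -17274*(16326 + (9 - 9202)) = -17274*(16326 - 9193) = -17274*7133 = -123215442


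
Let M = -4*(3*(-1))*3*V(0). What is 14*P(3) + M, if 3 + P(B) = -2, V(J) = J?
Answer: -70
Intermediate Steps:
M = 0 (M = -4*(3*(-1))*3*0 = -4*(-3*3)*0 = -(-36)*0 = -4*0 = 0)
P(B) = -5 (P(B) = -3 - 2 = -5)
14*P(3) + M = 14*(-5) + 0 = -70 + 0 = -70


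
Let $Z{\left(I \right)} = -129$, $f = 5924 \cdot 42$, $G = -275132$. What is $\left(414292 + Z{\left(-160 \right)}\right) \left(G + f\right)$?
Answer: $-10902426812$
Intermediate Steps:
$f = 248808$
$\left(414292 + Z{\left(-160 \right)}\right) \left(G + f\right) = \left(414292 - 129\right) \left(-275132 + 248808\right) = 414163 \left(-26324\right) = -10902426812$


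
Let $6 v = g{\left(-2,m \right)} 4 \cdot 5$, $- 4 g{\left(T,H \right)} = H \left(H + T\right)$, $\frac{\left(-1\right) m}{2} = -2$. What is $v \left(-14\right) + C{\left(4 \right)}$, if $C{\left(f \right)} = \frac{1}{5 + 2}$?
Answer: $\frac{1963}{21} \approx 93.476$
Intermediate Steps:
$m = 4$ ($m = \left(-2\right) \left(-2\right) = 4$)
$g{\left(T,H \right)} = - \frac{H \left(H + T\right)}{4}$
$v = - \frac{20}{3}$ ($v = \frac{\left(- \frac{1}{4}\right) 4 \left(4 - 2\right) 4 \cdot 5}{6} = \frac{\left(- \frac{1}{4}\right) 4 \cdot 2 \cdot 4 \cdot 5}{6} = \frac{\left(-2\right) 4 \cdot 5}{6} = \frac{\left(-8\right) 5}{6} = \frac{1}{6} \left(-40\right) = - \frac{20}{3} \approx -6.6667$)
$C{\left(f \right)} = \frac{1}{7}$
$v \left(-14\right) + C{\left(4 \right)} = \left(- \frac{20}{3}\right) \left(-14\right) + \frac{1}{7} = \frac{280}{3} + \frac{1}{7} = \frac{1963}{21}$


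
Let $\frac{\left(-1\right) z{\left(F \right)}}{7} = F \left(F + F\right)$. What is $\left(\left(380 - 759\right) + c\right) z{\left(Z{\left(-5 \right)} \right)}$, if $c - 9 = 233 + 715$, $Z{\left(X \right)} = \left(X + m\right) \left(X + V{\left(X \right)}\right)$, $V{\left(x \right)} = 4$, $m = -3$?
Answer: $-517888$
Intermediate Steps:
$Z{\left(X \right)} = \left(-3 + X\right) \left(4 + X\right)$ ($Z{\left(X \right)} = \left(X - 3\right) \left(X + 4\right) = \left(-3 + X\right) \left(4 + X\right)$)
$c = 957$ ($c = 9 + \left(233 + 715\right) = 9 + 948 = 957$)
$z{\left(F \right)} = - 14 F^{2}$ ($z{\left(F \right)} = - 7 F \left(F + F\right) = - 7 F 2 F = - 7 \cdot 2 F^{2} = - 14 F^{2}$)
$\left(\left(380 - 759\right) + c\right) z{\left(Z{\left(-5 \right)} \right)} = \left(\left(380 - 759\right) + 957\right) \left(- 14 \left(-12 - 5 + \left(-5\right)^{2}\right)^{2}\right) = \left(\left(380 - 759\right) + 957\right) \left(- 14 \left(-12 - 5 + 25\right)^{2}\right) = \left(-379 + 957\right) \left(- 14 \cdot 8^{2}\right) = 578 \left(\left(-14\right) 64\right) = 578 \left(-896\right) = -517888$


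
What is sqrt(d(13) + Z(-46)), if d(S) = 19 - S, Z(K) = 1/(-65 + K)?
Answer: sqrt(73815)/111 ≈ 2.4477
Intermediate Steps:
sqrt(d(13) + Z(-46)) = sqrt((19 - 1*13) + 1/(-65 - 46)) = sqrt((19 - 13) + 1/(-111)) = sqrt(6 - 1/111) = sqrt(665/111) = sqrt(73815)/111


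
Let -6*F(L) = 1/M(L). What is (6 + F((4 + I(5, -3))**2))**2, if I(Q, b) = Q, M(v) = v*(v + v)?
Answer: 223153256881/6198727824 ≈ 36.000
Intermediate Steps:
M(v) = 2*v**2 (M(v) = v*(2*v) = 2*v**2)
F(L) = -1/(12*L**2) (F(L) = -1/(2*L**2)/6 = -1/(12*L**2))
(6 + F((4 + I(5, -3))**2))**2 = (6 - 1/(12*(4 + 5)**4))**2 = (6 - 1/(12*(9**2)**2))**2 = (6 - 1/12/81**2)**2 = (6 - 1/12*1/6561)**2 = (6 - 1/78732)**2 = (472391/78732)**2 = 223153256881/6198727824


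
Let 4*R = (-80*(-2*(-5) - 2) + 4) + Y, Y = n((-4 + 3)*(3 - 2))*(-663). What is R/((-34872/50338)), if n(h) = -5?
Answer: -22475917/23248 ≈ -966.79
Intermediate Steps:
Y = 3315 (Y = -5*(-663) = 3315)
R = 2679/4 (R = ((-80*(-2*(-5) - 2) + 4) + 3315)/4 = ((-80*(10 - 2) + 4) + 3315)/4 = ((-80*8 + 4) + 3315)/4 = ((-640 + 4) + 3315)/4 = (-636 + 3315)/4 = (¼)*2679 = 2679/4 ≈ 669.75)
R/((-34872/50338)) = 2679/(4*((-34872/50338))) = 2679/(4*((-34872*1/50338))) = 2679/(4*(-17436/25169)) = (2679/4)*(-25169/17436) = -22475917/23248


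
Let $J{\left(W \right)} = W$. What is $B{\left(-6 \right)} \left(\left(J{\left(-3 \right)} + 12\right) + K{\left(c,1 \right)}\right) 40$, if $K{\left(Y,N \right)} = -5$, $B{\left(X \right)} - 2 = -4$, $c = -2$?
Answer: $-320$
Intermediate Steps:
$B{\left(X \right)} = -2$ ($B{\left(X \right)} = 2 - 4 = -2$)
$B{\left(-6 \right)} \left(\left(J{\left(-3 \right)} + 12\right) + K{\left(c,1 \right)}\right) 40 = - 2 \left(\left(-3 + 12\right) - 5\right) 40 = - 2 \left(9 - 5\right) 40 = \left(-2\right) 4 \cdot 40 = \left(-8\right) 40 = -320$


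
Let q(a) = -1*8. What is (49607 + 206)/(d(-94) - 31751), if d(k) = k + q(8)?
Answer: -49813/31853 ≈ -1.5638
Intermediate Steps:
q(a) = -8
d(k) = -8 + k (d(k) = k - 8 = -8 + k)
(49607 + 206)/(d(-94) - 31751) = (49607 + 206)/((-8 - 94) - 31751) = 49813/(-102 - 31751) = 49813/(-31853) = 49813*(-1/31853) = -49813/31853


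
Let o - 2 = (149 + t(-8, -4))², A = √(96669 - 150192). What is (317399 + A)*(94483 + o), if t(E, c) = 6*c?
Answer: 34948803890 + 330330*I*√5947 ≈ 3.4949e+10 + 2.5474e+7*I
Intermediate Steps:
A = 3*I*√5947 (A = √(-53523) = 3*I*√5947 ≈ 231.35*I)
o = 15627 (o = 2 + (149 + 6*(-4))² = 2 + (149 - 24)² = 2 + 125² = 2 + 15625 = 15627)
(317399 + A)*(94483 + o) = (317399 + 3*I*√5947)*(94483 + 15627) = (317399 + 3*I*√5947)*110110 = 34948803890 + 330330*I*√5947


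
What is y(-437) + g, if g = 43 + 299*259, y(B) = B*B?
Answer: 268453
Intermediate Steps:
y(B) = B²
g = 77484 (g = 43 + 77441 = 77484)
y(-437) + g = (-437)² + 77484 = 190969 + 77484 = 268453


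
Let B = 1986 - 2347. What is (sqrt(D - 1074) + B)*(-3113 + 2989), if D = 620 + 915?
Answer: 44764 - 124*sqrt(461) ≈ 42102.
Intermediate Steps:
D = 1535
B = -361
(sqrt(D - 1074) + B)*(-3113 + 2989) = (sqrt(1535 - 1074) - 361)*(-3113 + 2989) = (sqrt(461) - 361)*(-124) = (-361 + sqrt(461))*(-124) = 44764 - 124*sqrt(461)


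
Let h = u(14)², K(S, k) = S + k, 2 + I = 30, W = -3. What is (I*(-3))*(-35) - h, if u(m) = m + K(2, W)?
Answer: 2771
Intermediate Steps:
I = 28 (I = -2 + 30 = 28)
u(m) = -1 + m (u(m) = m + (2 - 3) = m - 1 = -1 + m)
h = 169 (h = (-1 + 14)² = 13² = 169)
(I*(-3))*(-35) - h = (28*(-3))*(-35) - 1*169 = -84*(-35) - 169 = 2940 - 169 = 2771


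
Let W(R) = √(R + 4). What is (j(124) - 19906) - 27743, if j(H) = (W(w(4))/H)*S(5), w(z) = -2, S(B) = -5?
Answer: -47649 - 5*√2/124 ≈ -47649.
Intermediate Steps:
W(R) = √(4 + R)
j(H) = -5*√2/H (j(H) = (√(4 - 2)/H)*(-5) = (√2/H)*(-5) = -5*√2/H)
(j(124) - 19906) - 27743 = (-5*√2/124 - 19906) - 27743 = (-19906 - 5*√2/124) - 27743 = -47649 - 5*√2/124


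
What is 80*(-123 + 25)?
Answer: -7840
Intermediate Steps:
80*(-123 + 25) = 80*(-98) = -7840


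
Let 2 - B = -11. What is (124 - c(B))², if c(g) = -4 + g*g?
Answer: 1681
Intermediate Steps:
B = 13 (B = 2 - 1*(-11) = 2 + 11 = 13)
c(g) = -4 + g²
(124 - c(B))² = (124 - (-4 + 13²))² = (124 - (-4 + 169))² = (124 - 1*165)² = (124 - 165)² = (-41)² = 1681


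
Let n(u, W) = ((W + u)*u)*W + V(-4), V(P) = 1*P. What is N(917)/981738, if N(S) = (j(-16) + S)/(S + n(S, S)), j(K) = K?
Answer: 901/1514027840767182 ≈ 5.9510e-13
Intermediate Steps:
V(P) = P
n(u, W) = -4 + W*u*(W + u) (n(u, W) = ((W + u)*u)*W - 4 = (u*(W + u))*W - 4 = W*u*(W + u) - 4 = -4 + W*u*(W + u))
N(S) = (-16 + S)/(-4 + S + 2*S**3) (N(S) = (-16 + S)/(S + (-4 + S*S**2 + S*S**2)) = (-16 + S)/(S + (-4 + S**3 + S**3)) = (-16 + S)/(S + (-4 + 2*S**3)) = (-16 + S)/(-4 + S + 2*S**3))
N(917)/981738 = ((-16 + 917)/(-4 + 917 + 2*917**3))/981738 = (901/(-4 + 917 + 2*771095213))*(1/981738) = (901/(-4 + 917 + 1542190426))*(1/981738) = (901/1542191339)*(1/981738) = 901/1514027840767182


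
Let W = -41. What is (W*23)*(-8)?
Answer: 7544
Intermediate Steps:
(W*23)*(-8) = -41*23*(-8) = -943*(-8) = 7544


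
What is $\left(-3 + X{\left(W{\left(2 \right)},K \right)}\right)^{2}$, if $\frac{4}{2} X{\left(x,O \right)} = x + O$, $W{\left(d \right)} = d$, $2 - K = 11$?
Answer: $\frac{169}{4} \approx 42.25$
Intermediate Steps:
$K = -9$ ($K = 2 - 11 = -9$)
$X{\left(x,O \right)} = \frac{O}{2} + \frac{x}{2}$ ($X{\left(x,O \right)} = \frac{x + O}{2} = \frac{O + x}{2} = \frac{O}{2} + \frac{x}{2}$)
$\left(-3 + X{\left(W{\left(2 \right)},K \right)}\right)^{2} = \left(-3 + \left(\frac{1}{2} \left(-9\right) + \frac{1}{2} \cdot 2\right)\right)^{2} = \left(-3 + \left(- \frac{9}{2} + 1\right)\right)^{2} = \left(-3 - \frac{7}{2}\right)^{2} = \left(- \frac{13}{2}\right)^{2} = \frac{169}{4}$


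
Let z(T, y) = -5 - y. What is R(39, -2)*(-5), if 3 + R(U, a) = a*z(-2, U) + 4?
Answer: -445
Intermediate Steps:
R(U, a) = 1 + a*(-5 - U) (R(U, a) = -3 + (a*(-5 - U) + 4) = -3 + (4 + a*(-5 - U)) = 1 + a*(-5 - U))
R(39, -2)*(-5) = (1 - 1*(-2)*(5 + 39))*(-5) = (1 - 1*(-2)*44)*(-5) = (1 + 88)*(-5) = 89*(-5) = -445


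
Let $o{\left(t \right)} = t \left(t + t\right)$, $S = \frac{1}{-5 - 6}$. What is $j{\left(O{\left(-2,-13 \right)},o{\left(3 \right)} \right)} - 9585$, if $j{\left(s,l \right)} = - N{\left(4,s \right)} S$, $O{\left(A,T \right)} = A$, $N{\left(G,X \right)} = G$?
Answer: $- \frac{105431}{11} \approx -9584.6$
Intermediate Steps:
$S = - \frac{1}{11}$ ($S = \frac{1}{-11} = - \frac{1}{11} \approx -0.090909$)
$o{\left(t \right)} = 2 t^{2}$ ($o{\left(t \right)} = t 2 t = 2 t^{2}$)
$j{\left(s,l \right)} = \frac{4}{11}$ ($j{\left(s,l \right)} = \left(-1\right) 4 \left(- \frac{1}{11}\right) = \left(-4\right) \left(- \frac{1}{11}\right) = \frac{4}{11}$)
$j{\left(O{\left(-2,-13 \right)},o{\left(3 \right)} \right)} - 9585 = \frac{4}{11} - 9585 = - \frac{105431}{11}$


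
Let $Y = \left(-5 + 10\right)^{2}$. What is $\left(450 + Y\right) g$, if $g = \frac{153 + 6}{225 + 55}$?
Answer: $\frac{15105}{56} \approx 269.73$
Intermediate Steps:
$g = \frac{159}{280} \approx 0.56786$
$Y = 25$ ($Y = 5^{2} = 25$)
$\left(450 + Y\right) g = \left(450 + 25\right) \frac{159}{280} = 475 \cdot \frac{159}{280} = \frac{15105}{56}$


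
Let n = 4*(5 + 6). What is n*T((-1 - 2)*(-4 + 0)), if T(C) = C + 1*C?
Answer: 1056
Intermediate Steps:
T(C) = 2*C (T(C) = C + C = 2*C)
n = 44 (n = 4*11 = 44)
n*T((-1 - 2)*(-4 + 0)) = 44*(2*((-1 - 2)*(-4 + 0))) = 44*(2*(-3*(-4))) = 44*(2*12) = 44*24 = 1056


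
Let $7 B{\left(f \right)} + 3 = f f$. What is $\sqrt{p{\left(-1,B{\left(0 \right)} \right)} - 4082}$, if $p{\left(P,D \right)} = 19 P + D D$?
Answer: $\frac{2 i \sqrt{50235}}{7} \approx 64.038 i$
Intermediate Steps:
$B{\left(f \right)} = - \frac{3}{7} + \frac{f^{2}}{7}$ ($B{\left(f \right)} = - \frac{3}{7} + \frac{f f}{7} = - \frac{3}{7} + \frac{f^{2}}{7}$)
$p{\left(P,D \right)} = D^{2} + 19 P$ ($p{\left(P,D \right)} = 19 P + D^{2} = D^{2} + 19 P$)
$\sqrt{p{\left(-1,B{\left(0 \right)} \right)} - 4082} = \sqrt{\left(\left(- \frac{3}{7} + \frac{0^{2}}{7}\right)^{2} + 19 \left(-1\right)\right) - 4082} = \sqrt{\left(\left(- \frac{3}{7} + \frac{1}{7} \cdot 0\right)^{2} - 19\right) - 4082} = \sqrt{\left(\left(- \frac{3}{7} + 0\right)^{2} - 19\right) - 4082} = \sqrt{\left(\left(- \frac{3}{7}\right)^{2} - 19\right) - 4082} = \sqrt{\left(\frac{9}{49} - 19\right) - 4082} = \sqrt{- \frac{922}{49} - 4082} = \sqrt{- \frac{200940}{49}} = \frac{2 i \sqrt{50235}}{7}$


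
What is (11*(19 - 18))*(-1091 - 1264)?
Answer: -25905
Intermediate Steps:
(11*(19 - 18))*(-1091 - 1264) = (11*1)*(-2355) = 11*(-2355) = -25905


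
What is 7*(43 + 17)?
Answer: 420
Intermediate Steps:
7*(43 + 17) = 7*60 = 420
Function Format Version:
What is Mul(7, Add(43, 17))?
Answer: 420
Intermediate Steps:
Mul(7, Add(43, 17)) = Mul(7, 60) = 420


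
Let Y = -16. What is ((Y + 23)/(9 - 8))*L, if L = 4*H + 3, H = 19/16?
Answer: 217/4 ≈ 54.250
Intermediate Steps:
H = 19/16 (H = 19*(1/16) = 19/16 ≈ 1.1875)
L = 31/4 (L = 4*(19/16) + 3 = 19/4 + 3 = 31/4 ≈ 7.7500)
((Y + 23)/(9 - 8))*L = ((-16 + 23)/(9 - 8))*(31/4) = (7/1)*(31/4) = (7*1)*(31/4) = 7*(31/4) = 217/4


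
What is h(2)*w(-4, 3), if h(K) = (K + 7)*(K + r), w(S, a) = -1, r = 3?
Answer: -45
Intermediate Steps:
h(K) = (3 + K)*(7 + K) (h(K) = (K + 7)*(K + 3) = (7 + K)*(3 + K) = (3 + K)*(7 + K))
h(2)*w(-4, 3) = (21 + 2² + 10*2)*(-1) = (21 + 4 + 20)*(-1) = 45*(-1) = -45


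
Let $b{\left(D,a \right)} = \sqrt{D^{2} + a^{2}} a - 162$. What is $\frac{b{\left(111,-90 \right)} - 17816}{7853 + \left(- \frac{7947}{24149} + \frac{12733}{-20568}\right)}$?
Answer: $- \frac{8929612050096}{3900087707983} - \frac{134108090640 \sqrt{2269}}{3900087707983} \approx -3.9275$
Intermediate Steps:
$b{\left(D,a \right)} = -162 + a \sqrt{D^{2} + a^{2}}$ ($b{\left(D,a \right)} = a \sqrt{D^{2} + a^{2}} - 162 = -162 + a \sqrt{D^{2} + a^{2}}$)
$\frac{b{\left(111,-90 \right)} - 17816}{7853 + \left(- \frac{7947}{24149} + \frac{12733}{-20568}\right)} = \frac{\left(-162 - 90 \sqrt{111^{2} + \left(-90\right)^{2}}\right) - 17816}{7853 + \left(- \frac{7947}{24149} + \frac{12733}{-20568}\right)} = \frac{\left(-162 - 90 \sqrt{12321 + 8100}\right) - 17816}{7853 + \left(\left(-7947\right) \frac{1}{24149} + 12733 \left(- \frac{1}{20568}\right)\right)} = \frac{\left(-162 - 90 \sqrt{20421}\right) - 17816}{7853 - \frac{470943113}{496696632}} = \frac{\left(-162 - 90 \cdot 3 \sqrt{2269}\right) - 17816}{7853 - \frac{470943113}{496696632}} = \frac{\left(-162 - 270 \sqrt{2269}\right) - 17816}{\frac{3900087707983}{496696632}} = \left(-17978 - 270 \sqrt{2269}\right) \frac{496696632}{3900087707983} = - \frac{8929612050096}{3900087707983} - \frac{134108090640 \sqrt{2269}}{3900087707983}$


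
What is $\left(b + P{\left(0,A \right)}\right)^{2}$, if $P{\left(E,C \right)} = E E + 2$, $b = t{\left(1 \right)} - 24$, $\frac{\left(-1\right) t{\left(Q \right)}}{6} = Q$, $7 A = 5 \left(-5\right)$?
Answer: $784$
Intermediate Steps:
$A = - \frac{25}{7}$ ($A = \frac{5 \left(-5\right)}{7} = \frac{1}{7} \left(-25\right) = - \frac{25}{7} \approx -3.5714$)
$t{\left(Q \right)} = - 6 Q$
$b = -30$ ($b = \left(-6\right) 1 - 24 = -6 - 24 = -30$)
$P{\left(E,C \right)} = 2 + E^{2}$ ($P{\left(E,C \right)} = E^{2} + 2 = 2 + E^{2}$)
$\left(b + P{\left(0,A \right)}\right)^{2} = \left(-30 + \left(2 + 0^{2}\right)\right)^{2} = \left(-30 + \left(2 + 0\right)\right)^{2} = \left(-30 + 2\right)^{2} = \left(-28\right)^{2} = 784$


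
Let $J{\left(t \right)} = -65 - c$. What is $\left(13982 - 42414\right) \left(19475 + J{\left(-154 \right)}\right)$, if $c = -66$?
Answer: $-553741632$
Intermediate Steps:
$J{\left(t \right)} = 1$ ($J{\left(t \right)} = -65 - -66 = -65 + 66 = 1$)
$\left(13982 - 42414\right) \left(19475 + J{\left(-154 \right)}\right) = \left(13982 - 42414\right) \left(19475 + 1\right) = \left(-28432\right) 19476 = -553741632$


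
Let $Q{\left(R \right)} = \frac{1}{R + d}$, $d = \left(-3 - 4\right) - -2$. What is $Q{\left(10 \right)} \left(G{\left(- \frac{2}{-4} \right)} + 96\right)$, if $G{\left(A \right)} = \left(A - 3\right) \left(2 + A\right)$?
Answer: $\frac{359}{20} \approx 17.95$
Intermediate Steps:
$d = -5$ ($d = -7 + 2 = -5$)
$Q{\left(R \right)} = \frac{1}{-5 + R}$ ($Q{\left(R \right)} = \frac{1}{R - 5} = \frac{1}{-5 + R}$)
$G{\left(A \right)} = \left(-3 + A\right) \left(2 + A\right)$
$Q{\left(10 \right)} \left(G{\left(- \frac{2}{-4} \right)} + 96\right) = \frac{\left(-6 + \left(- \frac{2}{-4}\right)^{2} - - \frac{2}{-4}\right) + 96}{-5 + 10} = \frac{\left(-6 + \left(\left(-2\right) \left(- \frac{1}{4}\right)\right)^{2} - \left(-2\right) \left(- \frac{1}{4}\right)\right) + 96}{5} = \frac{\left(-6 + \left(\frac{1}{2}\right)^{2} - \frac{1}{2}\right) + 96}{5} = \frac{\left(-6 + \frac{1}{4} - \frac{1}{2}\right) + 96}{5} = \frac{- \frac{25}{4} + 96}{5} = \frac{1}{5} \cdot \frac{359}{4} = \frac{359}{20}$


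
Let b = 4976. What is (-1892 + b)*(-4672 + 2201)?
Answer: -7620564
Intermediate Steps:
(-1892 + b)*(-4672 + 2201) = (-1892 + 4976)*(-4672 + 2201) = 3084*(-2471) = -7620564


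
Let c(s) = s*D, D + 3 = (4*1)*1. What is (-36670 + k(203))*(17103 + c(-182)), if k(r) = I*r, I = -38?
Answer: -751021664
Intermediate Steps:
D = 1 (D = -3 + (4*1)*1 = -3 + 4*1 = -3 + 4 = 1)
c(s) = s (c(s) = s*1 = s)
k(r) = -38*r
(-36670 + k(203))*(17103 + c(-182)) = (-36670 - 38*203)*(17103 - 182) = (-36670 - 7714)*16921 = -44384*16921 = -751021664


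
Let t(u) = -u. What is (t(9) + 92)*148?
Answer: 12284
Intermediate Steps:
(t(9) + 92)*148 = (-1*9 + 92)*148 = (-9 + 92)*148 = 83*148 = 12284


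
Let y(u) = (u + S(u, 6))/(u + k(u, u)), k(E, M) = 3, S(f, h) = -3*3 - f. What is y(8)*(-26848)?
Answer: 241632/11 ≈ 21967.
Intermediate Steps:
S(f, h) = -9 - f
y(u) = -9/(3 + u) (y(u) = (u + (-9 - u))/(u + 3) = -9/(3 + u))
y(8)*(-26848) = -9/(3 + 8)*(-26848) = -9/11*(-26848) = 241632/11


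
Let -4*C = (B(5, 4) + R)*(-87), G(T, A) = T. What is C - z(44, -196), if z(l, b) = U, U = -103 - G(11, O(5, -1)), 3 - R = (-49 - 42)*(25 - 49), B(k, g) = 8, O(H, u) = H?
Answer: -188595/4 ≈ -47149.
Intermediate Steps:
R = -2181 (R = 3 - (-49 - 42)*(25 - 49) = 3 - (-91)*(-24) = 3 - 1*2184 = 3 - 2184 = -2181)
U = -114 (U = -103 - 1*11 = -103 - 11 = -114)
z(l, b) = -114
C = -189051/4 (C = -(8 - 2181)*(-87)/4 = -(-2173)*(-87)/4 = -¼*189051 = -189051/4 ≈ -47263.)
C - z(44, -196) = -189051/4 - 1*(-114) = -189051/4 + 114 = -188595/4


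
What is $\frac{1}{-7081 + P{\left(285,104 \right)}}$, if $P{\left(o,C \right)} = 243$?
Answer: $- \frac{1}{6838} \approx -0.00014624$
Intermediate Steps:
$\frac{1}{-7081 + P{\left(285,104 \right)}} = \frac{1}{-7081 + 243} = \frac{1}{-6838} = - \frac{1}{6838}$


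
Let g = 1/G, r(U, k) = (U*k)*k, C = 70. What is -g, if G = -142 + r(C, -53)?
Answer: -1/196488 ≈ -5.0894e-6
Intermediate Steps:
r(U, k) = U*k²
G = 196488 (G = -142 + 70*(-53)² = -142 + 70*2809 = -142 + 196630 = 196488)
g = 1/196488 ≈ 5.0894e-6
-g = -1*1/196488 = -1/196488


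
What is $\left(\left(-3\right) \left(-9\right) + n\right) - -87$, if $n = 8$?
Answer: $122$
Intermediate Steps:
$\left(\left(-3\right) \left(-9\right) + n\right) - -87 = \left(\left(-3\right) \left(-9\right) + 8\right) - -87 = \left(27 + 8\right) + 87 = 35 + 87 = 122$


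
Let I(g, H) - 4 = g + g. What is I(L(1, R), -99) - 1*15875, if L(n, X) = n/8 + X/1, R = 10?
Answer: -63403/4 ≈ -15851.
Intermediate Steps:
L(n, X) = X + n/8 (L(n, X) = n*(⅛) + X*1 = n/8 + X = X + n/8)
I(g, H) = 4 + 2*g (I(g, H) = 4 + (g + g) = 4 + 2*g)
I(L(1, R), -99) - 1*15875 = (4 + 2*(10 + (⅛)*1)) - 1*15875 = (4 + 2*(10 + ⅛)) - 15875 = (4 + 2*(81/8)) - 15875 = (4 + 81/4) - 15875 = 97/4 - 15875 = -63403/4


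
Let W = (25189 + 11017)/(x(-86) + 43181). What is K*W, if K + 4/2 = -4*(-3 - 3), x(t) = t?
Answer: 796532/43095 ≈ 18.483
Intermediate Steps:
K = 22 (K = -2 - 4*(-3 - 3) = -2 - 4*(-6) = -2 + 24 = 22)
W = 36206/43095 (W = (25189 + 11017)/(-86 + 43181) = 36206/43095 ≈ 0.84014)
K*W = 22*(36206/43095) = 796532/43095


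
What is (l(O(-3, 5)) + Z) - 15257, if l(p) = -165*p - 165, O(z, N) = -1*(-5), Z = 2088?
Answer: -14159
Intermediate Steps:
O(z, N) = 5
l(p) = -165 - 165*p
(l(O(-3, 5)) + Z) - 15257 = ((-165 - 165*5) + 2088) - 15257 = ((-165 - 825) + 2088) - 15257 = (-990 + 2088) - 15257 = 1098 - 15257 = -14159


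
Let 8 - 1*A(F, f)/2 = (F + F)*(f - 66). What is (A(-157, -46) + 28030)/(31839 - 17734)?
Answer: -8458/2821 ≈ -2.9982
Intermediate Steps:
A(F, f) = 16 - 4*F*(-66 + f) (A(F, f) = 16 - 2*(F + F)*(f - 66) = 16 - 2*2*F*(-66 + f) = 16 - 4*F*(-66 + f))
(A(-157, -46) + 28030)/(31839 - 17734) = ((16 + 264*(-157) - 4*(-157)*(-46)) + 28030)/(31839 - 17734) = ((16 - 41448 - 28888) + 28030)/14105 = (-70320 + 28030)*(1/14105) = -42290*1/14105 = -8458/2821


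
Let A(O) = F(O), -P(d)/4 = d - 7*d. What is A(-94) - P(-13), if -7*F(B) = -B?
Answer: 2090/7 ≈ 298.57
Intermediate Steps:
P(d) = 24*d (P(d) = -4*(d - 7*d) = -(-24)*d = 24*d)
F(B) = B/7 (F(B) = -(-1)*B/7 = B/7)
A(O) = O/7
A(-94) - P(-13) = (1/7)*(-94) - 24*(-13) = -94/7 - 1*(-312) = -94/7 + 312 = 2090/7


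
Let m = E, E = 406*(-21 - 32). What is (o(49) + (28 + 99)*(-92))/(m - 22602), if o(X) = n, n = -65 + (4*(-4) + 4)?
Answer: 11761/44120 ≈ 0.26657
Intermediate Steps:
E = -21518 (E = 406*(-53) = -21518)
n = -77 (n = -65 + (-16 + 4) = -65 - 12 = -77)
o(X) = -77
m = -21518
(o(49) + (28 + 99)*(-92))/(m - 22602) = (-77 + (28 + 99)*(-92))/(-21518 - 22602) = (-77 + 127*(-92))/(-44120) = (-77 - 11684)*(-1/44120) = -11761*(-1/44120) = 11761/44120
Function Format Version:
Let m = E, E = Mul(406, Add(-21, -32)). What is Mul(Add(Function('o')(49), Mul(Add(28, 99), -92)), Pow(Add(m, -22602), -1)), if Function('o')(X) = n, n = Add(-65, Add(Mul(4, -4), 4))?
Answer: Rational(11761, 44120) ≈ 0.26657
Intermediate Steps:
E = -21518 (E = Mul(406, -53) = -21518)
n = -77 (n = Add(-65, Add(-16, 4)) = Add(-65, -12) = -77)
Function('o')(X) = -77
m = -21518
Mul(Add(Function('o')(49), Mul(Add(28, 99), -92)), Pow(Add(m, -22602), -1)) = Mul(Add(-77, Mul(Add(28, 99), -92)), Pow(Add(-21518, -22602), -1)) = Mul(Add(-77, Mul(127, -92)), Pow(-44120, -1)) = Mul(Add(-77, -11684), Rational(-1, 44120)) = Mul(-11761, Rational(-1, 44120)) = Rational(11761, 44120)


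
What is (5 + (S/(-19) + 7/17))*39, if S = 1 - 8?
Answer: 72813/323 ≈ 225.43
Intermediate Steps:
S = -7
(5 + (S/(-19) + 7/17))*39 = (5 + (-7/(-19) + 7/17))*39 = (5 + (-7*(-1/19) + 7*(1/17)))*39 = (5 + (7/19 + 7/17))*39 = (5 + 252/323)*39 = (1867/323)*39 = 72813/323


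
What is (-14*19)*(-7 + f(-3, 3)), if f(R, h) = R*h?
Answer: 4256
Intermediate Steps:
(-14*19)*(-7 + f(-3, 3)) = (-14*19)*(-7 - 3*3) = -266*(-7 - 9) = -266*(-16) = 4256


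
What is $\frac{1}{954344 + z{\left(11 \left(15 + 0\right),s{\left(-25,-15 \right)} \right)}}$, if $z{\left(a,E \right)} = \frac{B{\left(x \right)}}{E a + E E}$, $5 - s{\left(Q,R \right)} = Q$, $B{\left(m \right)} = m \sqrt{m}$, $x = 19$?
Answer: $\frac{32660037540000}{31168910866073753141} - \frac{111150 \sqrt{19}}{31168910866073753141} \approx 1.0478 \cdot 10^{-6}$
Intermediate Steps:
$B{\left(m \right)} = m^{\frac{3}{2}}$
$s{\left(Q,R \right)} = 5 - Q$
$z{\left(a,E \right)} = \frac{19 \sqrt{19}}{E^{2} + E a}$ ($z{\left(a,E \right)} = \frac{19^{\frac{3}{2}}}{E a + E E} = \frac{19 \sqrt{19}}{E a + E^{2}} = \frac{19 \sqrt{19}}{E^{2} + E a}$)
$\frac{1}{954344 + z{\left(11 \left(15 + 0\right),s{\left(-25,-15 \right)} \right)}} = \frac{1}{954344 + \frac{19 \sqrt{19}}{\left(5 - -25\right) \left(\left(5 - -25\right) + 11 \left(15 + 0\right)\right)}} = \frac{1}{954344 + \frac{19 \sqrt{19}}{\left(5 + 25\right) \left(\left(5 + 25\right) + 11 \cdot 15\right)}} = \frac{1}{954344 + \frac{19 \sqrt{19}}{30 \left(30 + 165\right)}} = \frac{1}{954344 + 19 \sqrt{19} \cdot \frac{1}{30} \cdot \frac{1}{195}} = \frac{1}{954344 + \frac{19 \sqrt{19}}{5850}}$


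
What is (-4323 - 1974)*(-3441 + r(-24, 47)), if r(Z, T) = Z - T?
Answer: 22115064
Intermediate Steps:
(-4323 - 1974)*(-3441 + r(-24, 47)) = (-4323 - 1974)*(-3441 + (-24 - 1*47)) = -6297*(-3441 + (-24 - 47)) = -6297*(-3441 - 71) = -6297*(-3512) = 22115064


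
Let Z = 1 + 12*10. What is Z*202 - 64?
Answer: 24378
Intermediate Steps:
Z = 121 (Z = 1 + 120 = 121)
Z*202 - 64 = 121*202 - 64 = 24442 - 64 = 24378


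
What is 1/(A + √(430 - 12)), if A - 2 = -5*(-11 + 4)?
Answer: 37/951 - √418/951 ≈ 0.017408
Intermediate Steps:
A = 37 (A = 2 - 5*(-11 + 4) = 2 - 5*(-7) = 2 + 35 = 37)
1/(A + √(430 - 12)) = 1/(37 + √(430 - 12)) = 1/(37 + √418)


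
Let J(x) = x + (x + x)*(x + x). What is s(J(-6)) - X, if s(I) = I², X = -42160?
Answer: 61204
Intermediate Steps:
J(x) = x + 4*x² (J(x) = x + (2*x)*(2*x) = x + 4*x²)
s(J(-6)) - X = (-6*(1 + 4*(-6)))² - 1*(-42160) = (-6*(1 - 24))² + 42160 = (-6*(-23))² + 42160 = 138² + 42160 = 19044 + 42160 = 61204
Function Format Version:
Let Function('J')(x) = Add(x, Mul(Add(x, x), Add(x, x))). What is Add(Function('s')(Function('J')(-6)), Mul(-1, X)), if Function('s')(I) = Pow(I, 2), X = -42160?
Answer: 61204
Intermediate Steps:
Function('J')(x) = Add(x, Mul(4, Pow(x, 2))) (Function('J')(x) = Add(x, Mul(Mul(2, x), Mul(2, x))) = Add(x, Mul(4, Pow(x, 2))))
Add(Function('s')(Function('J')(-6)), Mul(-1, X)) = Add(Pow(Mul(-6, Add(1, Mul(4, -6))), 2), Mul(-1, -42160)) = Add(Pow(Mul(-6, Add(1, -24)), 2), 42160) = Add(Pow(Mul(-6, -23), 2), 42160) = Add(Pow(138, 2), 42160) = Add(19044, 42160) = 61204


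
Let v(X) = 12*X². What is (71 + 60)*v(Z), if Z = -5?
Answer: 39300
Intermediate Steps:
(71 + 60)*v(Z) = (71 + 60)*(12*(-5)²) = 131*(12*25) = 131*300 = 39300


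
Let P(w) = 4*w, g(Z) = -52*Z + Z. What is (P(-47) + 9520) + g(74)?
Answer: 5558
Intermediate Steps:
g(Z) = -51*Z
(P(-47) + 9520) + g(74) = (4*(-47) + 9520) - 51*74 = (-188 + 9520) - 3774 = 9332 - 3774 = 5558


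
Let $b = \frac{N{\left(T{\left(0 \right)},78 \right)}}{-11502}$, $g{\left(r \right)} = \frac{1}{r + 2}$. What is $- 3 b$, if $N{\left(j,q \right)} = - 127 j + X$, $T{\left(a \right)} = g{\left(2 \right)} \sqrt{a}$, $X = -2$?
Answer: $- \frac{1}{1917} \approx -0.00052165$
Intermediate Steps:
$g{\left(r \right)} = \frac{1}{2 + r}$
$T{\left(a \right)} = \frac{\sqrt{a}}{4}$ ($T{\left(a \right)} = \frac{\sqrt{a}}{2 + 2} = \frac{\sqrt{a}}{4}$)
$N{\left(j,q \right)} = -2 - 127 j$ ($N{\left(j,q \right)} = - 127 j - 2 = -2 - 127 j$)
$b = \frac{1}{5751}$ ($b = \frac{-2 - 127 \frac{\sqrt{0}}{4}}{-11502} = \left(-2 - 127 \cdot \frac{1}{4} \cdot 0\right) \left(- \frac{1}{11502}\right) = \left(-2 - 0\right) \left(- \frac{1}{11502}\right) = \left(-2 + 0\right) \left(- \frac{1}{11502}\right) = \left(-2\right) \left(- \frac{1}{11502}\right) = \frac{1}{5751} \approx 0.00017388$)
$- 3 b = \left(-3\right) \frac{1}{5751} = - \frac{1}{1917}$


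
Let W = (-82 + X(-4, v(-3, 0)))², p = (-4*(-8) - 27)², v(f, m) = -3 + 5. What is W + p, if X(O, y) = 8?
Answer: 5501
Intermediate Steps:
v(f, m) = 2
p = 25 (p = (32 - 27)² = 5² = 25)
W = 5476 (W = (-82 + 8)² = (-74)² = 5476)
W + p = 5476 + 25 = 5501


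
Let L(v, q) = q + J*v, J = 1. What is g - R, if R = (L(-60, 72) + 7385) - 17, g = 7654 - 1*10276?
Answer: -10002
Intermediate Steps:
g = -2622 (g = 7654 - 10276 = -2622)
L(v, q) = q + v (L(v, q) = q + 1*v = q + v)
R = 7380 (R = ((72 - 60) + 7385) - 17 = (12 + 7385) - 17 = 7397 - 17 = 7380)
g - R = -2622 - 1*7380 = -2622 - 7380 = -10002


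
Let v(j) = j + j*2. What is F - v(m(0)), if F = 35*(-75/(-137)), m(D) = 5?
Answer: 570/137 ≈ 4.1606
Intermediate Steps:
v(j) = 3*j (v(j) = j + 2*j = 3*j)
F = 2625/137 (F = 35*(-75*(-1/137)) = 35*(75/137) = 2625/137 ≈ 19.161)
F - v(m(0)) = 2625/137 - 3*5 = 2625/137 - 1*15 = 2625/137 - 15 = 570/137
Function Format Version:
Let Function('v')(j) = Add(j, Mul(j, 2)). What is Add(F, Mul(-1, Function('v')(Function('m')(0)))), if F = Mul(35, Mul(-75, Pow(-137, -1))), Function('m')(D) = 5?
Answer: Rational(570, 137) ≈ 4.1606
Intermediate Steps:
Function('v')(j) = Mul(3, j) (Function('v')(j) = Add(j, Mul(2, j)) = Mul(3, j))
F = Rational(2625, 137) (F = Mul(35, Mul(-75, Rational(-1, 137))) = Mul(35, Rational(75, 137)) = Rational(2625, 137) ≈ 19.161)
Add(F, Mul(-1, Function('v')(Function('m')(0)))) = Add(Rational(2625, 137), Mul(-1, Mul(3, 5))) = Add(Rational(2625, 137), Mul(-1, 15)) = Add(Rational(2625, 137), -15) = Rational(570, 137)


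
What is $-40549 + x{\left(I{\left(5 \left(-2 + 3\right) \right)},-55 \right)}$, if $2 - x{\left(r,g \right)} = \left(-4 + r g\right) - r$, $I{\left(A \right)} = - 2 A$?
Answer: $-41103$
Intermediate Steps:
$x{\left(r,g \right)} = 6 + r - g r$ ($x{\left(r,g \right)} = 2 - \left(\left(-4 + r g\right) - r\right) = 2 - \left(\left(-4 + g r\right) - r\right) = 2 - \left(-4 - r + g r\right) = 2 + \left(4 + r - g r\right) = 6 + r - g r$)
$-40549 + x{\left(I{\left(5 \left(-2 + 3\right) \right)},-55 \right)} = -40549 - \left(-6 - - 110 \cdot 5 \left(-2 + 3\right) + 2 \cdot 5 \left(-2 + 3\right)\right) = -40549 - \left(-6 - - 110 \cdot 5 \cdot 1 + 2 \cdot 5 \cdot 1\right) = -40549 - \left(4 - \left(-110\right) 5\right) = -40549 - \left(4 + 550\right) = -40549 - 554 = -41103$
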